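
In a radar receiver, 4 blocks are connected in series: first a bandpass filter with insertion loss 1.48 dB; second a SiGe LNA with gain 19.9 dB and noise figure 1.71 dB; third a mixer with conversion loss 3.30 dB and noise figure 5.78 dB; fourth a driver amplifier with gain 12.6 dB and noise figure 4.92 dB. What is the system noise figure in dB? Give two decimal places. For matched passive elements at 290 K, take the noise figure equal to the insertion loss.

Convert to linear (a loss of L dB is a gain of −L dB): F_i = 10^(NF_i/10), G_i = 10^(G_i,dB/10)
  Stage 1: F_1 = 10^(1.48/10) = 1.406, G_1 = 10^(−1.48/10) = 0.7112
  Stage 2: F_2 = 10^(1.71/10) = 1.483, G_2 = 10^(19.9/10) = 97.72
  Stage 3: F_3 = 10^(5.78/10) = 3.784, G_3 = 10^(−3.30/10) = 0.4677
  Stage 4: F_4 = 10^(4.92/10) = 3.105, G_4 = 10^(12.6/10) = 18.20
Friis cascade:
  F = 1.406 + (1.483 − 1)/0.7112 + (3.784 − 1)/69.50 + (3.105 − 1)/32.51 = 2.189
NF = 10 log₁₀(2.189) = 3.40 dB

3.40 dB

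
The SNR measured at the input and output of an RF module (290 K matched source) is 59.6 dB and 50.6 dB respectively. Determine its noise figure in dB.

NF (dB) = SNR_in(dB) − SNR_out(dB) when the source is at T₀
NF = 59.6 − 50.6 = 9.0 dB

9.0 dB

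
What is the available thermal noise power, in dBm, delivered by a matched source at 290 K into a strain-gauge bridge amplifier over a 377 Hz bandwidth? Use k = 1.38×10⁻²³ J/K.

P_n = kTB = 1.38×10⁻²³ × 290 × 3.77×10² = 1.51×10⁻¹⁸ W
In dBm: 10 log₁₀(1.51×10⁻¹⁸ / 10⁻³) = −148.2 dBm

−148.2 dBm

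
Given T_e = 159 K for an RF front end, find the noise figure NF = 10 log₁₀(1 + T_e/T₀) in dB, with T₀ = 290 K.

1.90 dB

F = 1 + T_e/T₀ = 1 + 159/290 = 1.54828
NF = 10 log₁₀(1.54828) = 1.90 dB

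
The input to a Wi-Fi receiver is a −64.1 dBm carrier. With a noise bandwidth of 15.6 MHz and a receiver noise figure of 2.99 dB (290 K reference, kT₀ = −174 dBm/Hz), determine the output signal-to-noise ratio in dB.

35.0 dB

Noise floor: N = −174 + 10 log₁₀(B) + NF
10 log₁₀(1.56×10⁷) = 71.93 dB
N = −174 + 71.93 + 2.99 = −99.08 dBm
SNR = P_sig − N = −64.1 − (−99.08) = 34.98 dB → 35.0 dB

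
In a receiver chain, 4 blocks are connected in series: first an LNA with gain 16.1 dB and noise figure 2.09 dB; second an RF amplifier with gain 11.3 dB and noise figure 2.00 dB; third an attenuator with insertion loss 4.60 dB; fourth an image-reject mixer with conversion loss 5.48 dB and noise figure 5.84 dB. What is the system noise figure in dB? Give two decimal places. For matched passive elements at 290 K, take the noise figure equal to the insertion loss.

Convert to linear (a loss of L dB is a gain of −L dB): F_i = 10^(NF_i/10), G_i = 10^(G_i,dB/10)
  Stage 1: F_1 = 10^(2.09/10) = 1.618, G_1 = 10^(16.1/10) = 40.74
  Stage 2: F_2 = 10^(2.00/10) = 1.585, G_2 = 10^(11.3/10) = 13.49
  Stage 3: F_3 = 10^(4.60/10) = 2.884, G_3 = 10^(−4.60/10) = 0.3467
  Stage 4: F_4 = 10^(5.84/10) = 3.837, G_4 = 10^(−5.48/10) = 0.2831
Friis cascade:
  F = 1.618 + (1.585 − 1)/40.74 + (2.884 − 1)/549.5 + (3.837 − 1)/190.5 = 1.651
NF = 10 log₁₀(1.651) = 2.18 dB

2.18 dB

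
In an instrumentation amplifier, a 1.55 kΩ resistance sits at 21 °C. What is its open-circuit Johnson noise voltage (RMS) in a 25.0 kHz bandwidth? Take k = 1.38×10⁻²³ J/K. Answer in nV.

793 nV

T = 21 °C + 273.15 = 294.15 K
V_n = √(4kTRB)
4kTRB = 4 × 1.38×10⁻²³ × 294.15 × 1.55×10³ × 2.50×10⁴ = 6.29×10⁻¹³ V²
V_n = √(6.29×10⁻¹³) = 7.93×10⁻⁷ V = 793 nV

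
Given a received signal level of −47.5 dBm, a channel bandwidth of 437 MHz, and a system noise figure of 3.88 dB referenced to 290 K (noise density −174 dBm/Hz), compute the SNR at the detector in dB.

36.2 dB

Noise floor: N = −174 + 10 log₁₀(B) + NF
10 log₁₀(4.37×10⁸) = 86.4 dB
N = −174 + 86.4 + 3.88 = −83.72 dBm
SNR = P_sig − N = −47.5 − (−83.72) = 36.22 dB → 36.2 dB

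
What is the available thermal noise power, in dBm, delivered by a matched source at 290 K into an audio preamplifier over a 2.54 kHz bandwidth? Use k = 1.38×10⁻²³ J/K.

P_n = kTB = 1.38×10⁻²³ × 290 × 2.54×10³ = 1.02×10⁻¹⁷ W
In dBm: 10 log₁₀(1.02×10⁻¹⁷ / 10⁻³) = −139.9 dBm

−139.9 dBm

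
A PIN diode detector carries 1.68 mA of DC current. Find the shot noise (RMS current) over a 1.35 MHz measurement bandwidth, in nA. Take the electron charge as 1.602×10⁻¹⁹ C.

27.0 nA

I_n = √(2qI·B)
2qI·B = 2 × 1.602×10⁻¹⁹ × 1.68×10⁻³ × 1.35×10⁶ = 7.27×10⁻¹⁶ A²
I_n = √(7.27×10⁻¹⁶) = 2.70×10⁻⁸ A = 27.0 nA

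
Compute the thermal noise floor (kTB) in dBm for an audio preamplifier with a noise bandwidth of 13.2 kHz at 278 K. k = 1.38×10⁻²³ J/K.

P_n = kTB = 1.38×10⁻²³ × 278 × 1.32×10⁴ = 5.06×10⁻¹⁷ W
In dBm: 10 log₁₀(5.06×10⁻¹⁷ / 10⁻³) = −133.0 dBm

−133.0 dBm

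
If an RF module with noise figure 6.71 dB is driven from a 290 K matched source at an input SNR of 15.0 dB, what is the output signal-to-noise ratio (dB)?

8.29 dB

By definition F = SNR_in/SNR_out, so in dB: SNR_out = SNR_in − NF
SNR_out = 15.0 − 6.71 = 8.29 dB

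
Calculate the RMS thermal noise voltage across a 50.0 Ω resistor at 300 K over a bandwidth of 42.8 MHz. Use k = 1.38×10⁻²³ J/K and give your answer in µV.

V_n = √(4kTRB)
4kTRB = 4 × 1.38×10⁻²³ × 300 × 5.00×10¹ × 4.28×10⁷ = 3.54×10⁻¹¹ V²
V_n = √(3.54×10⁻¹¹) = 5.95×10⁻⁶ V = 5.95 µV

5.95 µV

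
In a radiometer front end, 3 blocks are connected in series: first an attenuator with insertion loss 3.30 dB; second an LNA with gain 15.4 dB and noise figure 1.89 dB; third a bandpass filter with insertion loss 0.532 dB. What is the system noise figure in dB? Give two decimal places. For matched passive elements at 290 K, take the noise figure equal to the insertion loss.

Convert to linear (a loss of L dB is a gain of −L dB): F_i = 10^(NF_i/10), G_i = 10^(G_i,dB/10)
  Stage 1: F_1 = 10^(3.30/10) = 2.138, G_1 = 10^(−3.30/10) = 0.4677
  Stage 2: F_2 = 10^(1.89/10) = 1.545, G_2 = 10^(15.4/10) = 34.67
  Stage 3: F_3 = 10^(0.532/10) = 1.130, G_3 = 10^(−0.532/10) = 0.8847
Friis cascade:
  F = 2.138 + (1.545 − 1)/0.4677 + (1.130 − 1)/16.22 = 3.312
NF = 10 log₁₀(3.312) = 5.20 dB

5.20 dB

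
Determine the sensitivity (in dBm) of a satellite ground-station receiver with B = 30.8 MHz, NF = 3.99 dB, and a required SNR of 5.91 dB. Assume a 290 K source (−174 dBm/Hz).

−89.2 dBm

Sensitivity = −174 + 10 log₁₀(B) + NF + SNR_min
= −174 + 74.89 + 3.99 + 5.91
= −89.21 dBm → −89.2 dBm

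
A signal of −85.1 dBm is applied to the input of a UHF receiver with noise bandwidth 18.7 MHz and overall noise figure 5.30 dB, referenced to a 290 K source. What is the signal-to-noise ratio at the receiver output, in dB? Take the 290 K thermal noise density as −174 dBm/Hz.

Noise floor: N = −174 + 10 log₁₀(B) + NF
10 log₁₀(1.87×10⁷) = 72.72 dB
N = −174 + 72.72 + 5.30 = −95.98 dBm
SNR = P_sig − N = −85.1 − (−95.98) = 10.88 dB → 10.9 dB

10.9 dB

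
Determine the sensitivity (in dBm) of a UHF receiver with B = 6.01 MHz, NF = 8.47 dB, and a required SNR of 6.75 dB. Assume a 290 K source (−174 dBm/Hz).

Sensitivity = −174 + 10 log₁₀(B) + NF + SNR_min
= −174 + 67.79 + 8.47 + 6.75
= −90.99 dBm → −91.0 dBm

−91.0 dBm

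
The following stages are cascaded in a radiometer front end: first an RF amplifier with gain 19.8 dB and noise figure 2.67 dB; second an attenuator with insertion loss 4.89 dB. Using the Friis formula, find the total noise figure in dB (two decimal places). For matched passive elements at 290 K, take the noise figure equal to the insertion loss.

Convert to linear (a loss of L dB is a gain of −L dB): F_i = 10^(NF_i/10), G_i = 10^(G_i,dB/10)
  Stage 1: F_1 = 10^(2.67/10) = 1.849, G_1 = 10^(19.8/10) = 95.50
  Stage 2: F_2 = 10^(4.89/10) = 3.083, G_2 = 10^(−4.89/10) = 0.3243
Friis cascade:
  F = 1.849 + (3.083 − 1)/95.50 = 1.871
NF = 10 log₁₀(1.871) = 2.72 dB

2.72 dB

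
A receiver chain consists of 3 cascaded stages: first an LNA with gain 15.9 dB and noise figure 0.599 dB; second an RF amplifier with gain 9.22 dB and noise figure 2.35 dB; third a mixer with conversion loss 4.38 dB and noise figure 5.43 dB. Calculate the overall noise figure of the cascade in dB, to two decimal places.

0.70 dB

Convert to linear (a loss of L dB is a gain of −L dB): F_i = 10^(NF_i/10), G_i = 10^(G_i,dB/10)
  Stage 1: F_1 = 10^(0.599/10) = 1.148, G_1 = 10^(15.9/10) = 38.90
  Stage 2: F_2 = 10^(2.35/10) = 1.718, G_2 = 10^(9.22/10) = 8.356
  Stage 3: F_3 = 10^(5.43/10) = 3.491, G_3 = 10^(−4.38/10) = 0.3648
Friis cascade:
  F = 1.148 + (1.718 − 1)/38.90 + (3.491 − 1)/325.1 = 1.174
NF = 10 log₁₀(1.174) = 0.70 dB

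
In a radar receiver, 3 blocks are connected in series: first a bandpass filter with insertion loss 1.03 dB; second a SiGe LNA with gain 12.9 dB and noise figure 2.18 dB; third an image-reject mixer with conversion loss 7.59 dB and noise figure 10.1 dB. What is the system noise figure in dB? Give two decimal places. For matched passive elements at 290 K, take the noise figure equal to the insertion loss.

Convert to linear (a loss of L dB is a gain of −L dB): F_i = 10^(NF_i/10), G_i = 10^(G_i,dB/10)
  Stage 1: F_1 = 10^(1.03/10) = 1.268, G_1 = 10^(−1.03/10) = 0.7889
  Stage 2: F_2 = 10^(2.18/10) = 1.652, G_2 = 10^(12.9/10) = 19.50
  Stage 3: F_3 = 10^(10.1/10) = 10.23, G_3 = 10^(−7.59/10) = 0.1742
Friis cascade:
  F = 1.268 + (1.652 − 1)/0.7889 + (10.23 − 1)/15.38 = 2.694
NF = 10 log₁₀(2.694) = 4.30 dB

4.30 dB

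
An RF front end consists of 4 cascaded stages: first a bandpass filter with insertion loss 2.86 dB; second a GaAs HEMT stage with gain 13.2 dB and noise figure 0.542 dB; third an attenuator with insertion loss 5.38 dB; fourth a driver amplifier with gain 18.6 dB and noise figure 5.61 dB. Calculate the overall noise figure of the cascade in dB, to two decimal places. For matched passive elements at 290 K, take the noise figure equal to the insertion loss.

5.13 dB

Convert to linear (a loss of L dB is a gain of −L dB): F_i = 10^(NF_i/10), G_i = 10^(G_i,dB/10)
  Stage 1: F_1 = 10^(2.86/10) = 1.932, G_1 = 10^(−2.86/10) = 0.5176
  Stage 2: F_2 = 10^(0.542/10) = 1.133, G_2 = 10^(13.2/10) = 20.89
  Stage 3: F_3 = 10^(5.38/10) = 3.451, G_3 = 10^(−5.38/10) = 0.2897
  Stage 4: F_4 = 10^(5.61/10) = 3.639, G_4 = 10^(18.6/10) = 72.44
Friis cascade:
  F = 1.932 + (1.133 − 1)/0.5176 + (3.451 − 1)/10.81 + (3.639 − 1)/3.133 = 3.258
NF = 10 log₁₀(3.258) = 5.13 dB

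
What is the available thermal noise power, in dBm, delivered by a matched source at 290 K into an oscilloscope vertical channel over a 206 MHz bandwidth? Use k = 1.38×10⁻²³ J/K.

−90.8 dBm

P_n = kTB = 1.38×10⁻²³ × 290 × 2.06×10⁸ = 8.24×10⁻¹³ W
In dBm: 10 log₁₀(8.24×10⁻¹³ / 10⁻³) = −90.8 dBm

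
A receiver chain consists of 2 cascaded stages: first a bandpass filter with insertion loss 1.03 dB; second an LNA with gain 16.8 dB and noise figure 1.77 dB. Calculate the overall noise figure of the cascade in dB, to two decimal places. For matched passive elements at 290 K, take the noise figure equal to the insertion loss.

Convert to linear (a loss of L dB is a gain of −L dB): F_i = 10^(NF_i/10), G_i = 10^(G_i,dB/10)
  Stage 1: F_1 = 10^(1.03/10) = 1.268, G_1 = 10^(−1.03/10) = 0.7889
  Stage 2: F_2 = 10^(1.77/10) = 1.503, G_2 = 10^(16.8/10) = 47.86
Friis cascade:
  F = 1.268 + (1.503 − 1)/0.7889 = 1.905
NF = 10 log₁₀(1.905) = 2.80 dB

2.80 dB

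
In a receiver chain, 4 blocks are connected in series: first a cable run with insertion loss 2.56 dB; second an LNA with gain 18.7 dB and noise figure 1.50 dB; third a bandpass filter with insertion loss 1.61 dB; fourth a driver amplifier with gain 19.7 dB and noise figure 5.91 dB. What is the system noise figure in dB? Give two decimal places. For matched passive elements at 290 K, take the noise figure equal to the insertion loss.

4.25 dB

Convert to linear (a loss of L dB is a gain of −L dB): F_i = 10^(NF_i/10), G_i = 10^(G_i,dB/10)
  Stage 1: F_1 = 10^(2.56/10) = 1.803, G_1 = 10^(−2.56/10) = 0.5546
  Stage 2: F_2 = 10^(1.50/10) = 1.413, G_2 = 10^(18.7/10) = 74.13
  Stage 3: F_3 = 10^(1.61/10) = 1.449, G_3 = 10^(−1.61/10) = 0.6902
  Stage 4: F_4 = 10^(5.91/10) = 3.899, G_4 = 10^(19.7/10) = 93.33
Friis cascade:
  F = 1.803 + (1.413 − 1)/0.5546 + (1.449 − 1)/41.11 + (3.899 − 1)/28.38 = 2.660
NF = 10 log₁₀(2.660) = 4.25 dB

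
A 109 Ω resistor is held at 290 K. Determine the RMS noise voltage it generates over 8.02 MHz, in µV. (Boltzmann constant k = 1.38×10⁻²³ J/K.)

3.74 µV

V_n = √(4kTRB)
4kTRB = 4 × 1.38×10⁻²³ × 290 × 1.09×10² × 8.02×10⁶ = 1.40×10⁻¹¹ V²
V_n = √(1.40×10⁻¹¹) = 3.74×10⁻⁶ V = 3.74 µV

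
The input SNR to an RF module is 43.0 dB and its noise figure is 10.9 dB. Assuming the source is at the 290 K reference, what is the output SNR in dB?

32.1 dB

By definition F = SNR_in/SNR_out, so in dB: SNR_out = SNR_in − NF
SNR_out = 43.0 − 10.9 = 32.1 dB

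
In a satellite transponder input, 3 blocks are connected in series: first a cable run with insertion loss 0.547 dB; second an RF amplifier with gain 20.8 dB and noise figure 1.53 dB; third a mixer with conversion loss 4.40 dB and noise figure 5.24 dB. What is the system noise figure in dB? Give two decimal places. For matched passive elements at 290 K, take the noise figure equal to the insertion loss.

2.14 dB

Convert to linear (a loss of L dB is a gain of −L dB): F_i = 10^(NF_i/10), G_i = 10^(G_i,dB/10)
  Stage 1: F_1 = 10^(0.547/10) = 1.134, G_1 = 10^(−0.547/10) = 0.8817
  Stage 2: F_2 = 10^(1.53/10) = 1.422, G_2 = 10^(20.8/10) = 120.2
  Stage 3: F_3 = 10^(5.24/10) = 3.342, G_3 = 10^(−4.40/10) = 0.3631
Friis cascade:
  F = 1.134 + (1.422 − 1)/0.8817 + (3.342 − 1)/106.0 = 1.635
NF = 10 log₁₀(1.635) = 2.14 dB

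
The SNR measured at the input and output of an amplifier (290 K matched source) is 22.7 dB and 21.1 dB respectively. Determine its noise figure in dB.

1.6 dB

NF (dB) = SNR_in(dB) − SNR_out(dB) when the source is at T₀
NF = 22.7 − 21.1 = 1.6 dB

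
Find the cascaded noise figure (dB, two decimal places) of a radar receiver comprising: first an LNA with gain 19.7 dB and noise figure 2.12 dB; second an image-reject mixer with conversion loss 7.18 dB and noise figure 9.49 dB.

Convert to linear (a loss of L dB is a gain of −L dB): F_i = 10^(NF_i/10), G_i = 10^(G_i,dB/10)
  Stage 1: F_1 = 10^(2.12/10) = 1.629, G_1 = 10^(19.7/10) = 93.33
  Stage 2: F_2 = 10^(9.49/10) = 8.892, G_2 = 10^(−7.18/10) = 0.1914
Friis cascade:
  F = 1.629 + (8.892 − 1)/93.33 = 1.714
NF = 10 log₁₀(1.714) = 2.34 dB

2.34 dB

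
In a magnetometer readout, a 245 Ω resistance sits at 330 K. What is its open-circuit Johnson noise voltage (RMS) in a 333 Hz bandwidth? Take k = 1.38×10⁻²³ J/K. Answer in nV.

V_n = √(4kTRB)
4kTRB = 4 × 1.38×10⁻²³ × 330 × 2.45×10² × 3.33×10² = 1.49×10⁻¹⁵ V²
V_n = √(1.49×10⁻¹⁵) = 3.86×10⁻⁸ V = 38.6 nV

38.6 nV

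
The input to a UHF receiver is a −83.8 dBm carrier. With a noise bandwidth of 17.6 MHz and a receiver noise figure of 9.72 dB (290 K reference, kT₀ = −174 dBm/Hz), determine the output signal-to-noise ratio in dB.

Noise floor: N = −174 + 10 log₁₀(B) + NF
10 log₁₀(1.76×10⁷) = 72.46 dB
N = −174 + 72.46 + 9.72 = −91.82 dBm
SNR = P_sig − N = −83.8 − (−91.82) = 8.02 dB → 8.0 dB

8.0 dB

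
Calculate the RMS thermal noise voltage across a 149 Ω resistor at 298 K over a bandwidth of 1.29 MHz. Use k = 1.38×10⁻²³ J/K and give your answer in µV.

1.78 µV

V_n = √(4kTRB)
4kTRB = 4 × 1.38×10⁻²³ × 298 × 1.49×10² × 1.29×10⁶ = 3.16×10⁻¹² V²
V_n = √(3.16×10⁻¹²) = 1.78×10⁻⁶ V = 1.78 µV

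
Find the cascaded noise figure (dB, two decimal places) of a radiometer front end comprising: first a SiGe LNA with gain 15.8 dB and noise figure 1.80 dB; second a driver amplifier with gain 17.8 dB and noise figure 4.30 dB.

1.93 dB

Convert to linear (a loss of L dB is a gain of −L dB): F_i = 10^(NF_i/10), G_i = 10^(G_i,dB/10)
  Stage 1: F_1 = 10^(1.80/10) = 1.514, G_1 = 10^(15.8/10) = 38.02
  Stage 2: F_2 = 10^(4.30/10) = 2.692, G_2 = 10^(17.8/10) = 60.26
Friis cascade:
  F = 1.514 + (2.692 − 1)/38.02 = 1.558
NF = 10 log₁₀(1.558) = 1.93 dB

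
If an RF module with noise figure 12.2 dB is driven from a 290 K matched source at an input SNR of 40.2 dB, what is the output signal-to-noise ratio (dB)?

28.0 dB

By definition F = SNR_in/SNR_out, so in dB: SNR_out = SNR_in − NF
SNR_out = 40.2 − 12.2 = 28.0 dB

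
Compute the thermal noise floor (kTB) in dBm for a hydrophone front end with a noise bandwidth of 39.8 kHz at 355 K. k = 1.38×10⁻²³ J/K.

P_n = kTB = 1.38×10⁻²³ × 355 × 3.98×10⁴ = 1.95×10⁻¹⁶ W
In dBm: 10 log₁₀(1.95×10⁻¹⁶ / 10⁻³) = −127.1 dBm

−127.1 dBm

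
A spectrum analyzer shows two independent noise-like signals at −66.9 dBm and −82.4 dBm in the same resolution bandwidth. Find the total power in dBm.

−66.8 dBm

Convert to linear, add, convert back:
P₁ = 2.04×10⁻¹⁰ W, P₂ = 5.75×10⁻¹² W
P_tot = 2.10×10⁻¹⁰ W → 10 log₁₀(P_tot / 10⁻³) = −66.8 dBm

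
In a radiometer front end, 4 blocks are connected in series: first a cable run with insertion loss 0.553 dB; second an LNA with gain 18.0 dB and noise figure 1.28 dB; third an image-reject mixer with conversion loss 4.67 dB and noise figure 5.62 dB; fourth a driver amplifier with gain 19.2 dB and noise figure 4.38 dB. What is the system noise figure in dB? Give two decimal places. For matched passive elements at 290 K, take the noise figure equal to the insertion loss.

2.21 dB

Convert to linear (a loss of L dB is a gain of −L dB): F_i = 10^(NF_i/10), G_i = 10^(G_i,dB/10)
  Stage 1: F_1 = 10^(0.553/10) = 1.136, G_1 = 10^(−0.553/10) = 0.8804
  Stage 2: F_2 = 10^(1.28/10) = 1.343, G_2 = 10^(18.0/10) = 63.10
  Stage 3: F_3 = 10^(5.62/10) = 3.648, G_3 = 10^(−4.67/10) = 0.3412
  Stage 4: F_4 = 10^(4.38/10) = 2.742, G_4 = 10^(19.2/10) = 83.18
Friis cascade:
  F = 1.136 + (1.343 − 1)/0.8804 + (3.648 − 1)/55.55 + (2.742 − 1)/18.95 = 1.665
NF = 10 log₁₀(1.665) = 2.21 dB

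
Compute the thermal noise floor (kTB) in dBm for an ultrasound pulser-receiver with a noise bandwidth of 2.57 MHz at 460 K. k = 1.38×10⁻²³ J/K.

−107.9 dBm

P_n = kTB = 1.38×10⁻²³ × 460 × 2.57×10⁶ = 1.63×10⁻¹⁴ W
In dBm: 10 log₁₀(1.63×10⁻¹⁴ / 10⁻³) = −107.9 dBm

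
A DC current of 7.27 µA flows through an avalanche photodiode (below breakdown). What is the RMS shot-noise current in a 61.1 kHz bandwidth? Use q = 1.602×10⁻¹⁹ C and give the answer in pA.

I_n = √(2qI·B)
2qI·B = 2 × 1.602×10⁻¹⁹ × 7.27×10⁻⁶ × 6.11×10⁴ = 1.42×10⁻¹⁹ A²
I_n = √(1.42×10⁻¹⁹) = 3.77×10⁻¹⁰ A = 377 pA

377 pA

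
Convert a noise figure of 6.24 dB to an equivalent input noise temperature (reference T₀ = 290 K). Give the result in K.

F = 10^(6.24/10) = 4.20727
T_e = (F − 1)·T₀ = (4.20727 − 1) × 290 = 930 K

930 K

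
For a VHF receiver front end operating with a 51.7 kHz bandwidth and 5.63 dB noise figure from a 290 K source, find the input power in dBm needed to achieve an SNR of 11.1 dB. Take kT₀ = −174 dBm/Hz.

Sensitivity = −174 + 10 log₁₀(B) + NF + SNR_min
= −174 + 47.13 + 5.63 + 11.1
= −110.14 dBm → −110.1 dBm

−110.1 dBm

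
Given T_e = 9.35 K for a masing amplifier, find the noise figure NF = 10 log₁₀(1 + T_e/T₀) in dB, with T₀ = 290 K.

0.138 dB

F = 1 + T_e/T₀ = 1 + 9.35/290 = 1.03224
NF = 10 log₁₀(1.03224) = 0.138 dB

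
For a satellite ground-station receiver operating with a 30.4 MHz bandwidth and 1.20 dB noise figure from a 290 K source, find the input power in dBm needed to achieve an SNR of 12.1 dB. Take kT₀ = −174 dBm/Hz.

−85.9 dBm

Sensitivity = −174 + 10 log₁₀(B) + NF + SNR_min
= −174 + 74.83 + 1.20 + 12.1
= −85.87 dBm → −85.9 dBm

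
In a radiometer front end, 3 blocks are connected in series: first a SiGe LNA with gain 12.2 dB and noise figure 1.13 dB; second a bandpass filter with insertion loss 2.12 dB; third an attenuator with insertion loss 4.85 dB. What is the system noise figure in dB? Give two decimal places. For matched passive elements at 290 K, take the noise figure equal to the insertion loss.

1.87 dB

Convert to linear (a loss of L dB is a gain of −L dB): F_i = 10^(NF_i/10), G_i = 10^(G_i,dB/10)
  Stage 1: F_1 = 10^(1.13/10) = 1.297, G_1 = 10^(12.2/10) = 16.60
  Stage 2: F_2 = 10^(2.12/10) = 1.629, G_2 = 10^(−2.12/10) = 0.6138
  Stage 3: F_3 = 10^(4.85/10) = 3.055, G_3 = 10^(−4.85/10) = 0.3273
Friis cascade:
  F = 1.297 + (1.629 − 1)/16.60 + (3.055 − 1)/10.19 = 1.537
NF = 10 log₁₀(1.537) = 1.87 dB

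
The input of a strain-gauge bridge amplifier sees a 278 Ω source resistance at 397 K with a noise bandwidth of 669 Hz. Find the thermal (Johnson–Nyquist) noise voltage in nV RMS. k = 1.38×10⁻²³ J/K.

V_n = √(4kTRB)
4kTRB = 4 × 1.38×10⁻²³ × 397 × 2.78×10² × 6.69×10² = 4.08×10⁻¹⁵ V²
V_n = √(4.08×10⁻¹⁵) = 6.38×10⁻⁸ V = 63.8 nV

63.8 nV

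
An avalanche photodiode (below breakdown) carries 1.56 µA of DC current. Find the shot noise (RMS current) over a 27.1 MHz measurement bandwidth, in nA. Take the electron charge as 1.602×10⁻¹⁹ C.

I_n = √(2qI·B)
2qI·B = 2 × 1.602×10⁻¹⁹ × 1.56×10⁻⁶ × 2.71×10⁷ = 1.35×10⁻¹⁷ A²
I_n = √(1.35×10⁻¹⁷) = 3.68×10⁻⁹ A = 3.68 nA

3.68 nA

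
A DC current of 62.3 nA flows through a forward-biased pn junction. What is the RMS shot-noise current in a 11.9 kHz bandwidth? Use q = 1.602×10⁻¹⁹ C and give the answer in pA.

15.4 pA

I_n = √(2qI·B)
2qI·B = 2 × 1.602×10⁻¹⁹ × 6.23×10⁻⁸ × 1.19×10⁴ = 2.38×10⁻²² A²
I_n = √(2.38×10⁻²²) = 1.54×10⁻¹¹ A = 15.4 pA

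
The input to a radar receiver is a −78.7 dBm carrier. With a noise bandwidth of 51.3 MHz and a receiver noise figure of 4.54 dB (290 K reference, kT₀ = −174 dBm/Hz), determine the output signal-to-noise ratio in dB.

Noise floor: N = −174 + 10 log₁₀(B) + NF
10 log₁₀(5.13×10⁷) = 77.1 dB
N = −174 + 77.1 + 4.54 = −92.36 dBm
SNR = P_sig − N = −78.7 − (−92.36) = 13.66 dB → 13.7 dB

13.7 dB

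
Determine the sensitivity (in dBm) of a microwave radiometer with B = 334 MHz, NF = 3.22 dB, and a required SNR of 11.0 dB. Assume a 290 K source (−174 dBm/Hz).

Sensitivity = −174 + 10 log₁₀(B) + NF + SNR_min
= −174 + 85.24 + 3.22 + 11.0
= −74.54 dBm → −74.5 dBm

−74.5 dBm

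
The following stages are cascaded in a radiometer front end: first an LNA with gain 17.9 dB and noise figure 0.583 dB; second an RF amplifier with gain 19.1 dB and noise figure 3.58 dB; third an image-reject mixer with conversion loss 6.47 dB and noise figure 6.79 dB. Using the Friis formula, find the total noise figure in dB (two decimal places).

0.66 dB

Convert to linear (a loss of L dB is a gain of −L dB): F_i = 10^(NF_i/10), G_i = 10^(G_i,dB/10)
  Stage 1: F_1 = 10^(0.583/10) = 1.144, G_1 = 10^(17.9/10) = 61.66
  Stage 2: F_2 = 10^(3.58/10) = 2.280, G_2 = 10^(19.1/10) = 81.28
  Stage 3: F_3 = 10^(6.79/10) = 4.775, G_3 = 10^(−6.47/10) = 0.2254
Friis cascade:
  F = 1.144 + (2.280 − 1)/61.66 + (4.775 − 1)/5012 = 1.165
NF = 10 log₁₀(1.165) = 0.66 dB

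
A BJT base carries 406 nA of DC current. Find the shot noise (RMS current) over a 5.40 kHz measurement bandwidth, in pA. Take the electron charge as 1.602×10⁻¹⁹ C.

I_n = √(2qI·B)
2qI·B = 2 × 1.602×10⁻¹⁹ × 4.06×10⁻⁷ × 5.40×10³ = 7.02×10⁻²² A²
I_n = √(7.02×10⁻²²) = 2.65×10⁻¹¹ A = 26.5 pA

26.5 pA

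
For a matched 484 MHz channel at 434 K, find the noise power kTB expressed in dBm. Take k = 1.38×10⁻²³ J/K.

−85.4 dBm

P_n = kTB = 1.38×10⁻²³ × 434 × 4.84×10⁸ = 2.90×10⁻¹² W
In dBm: 10 log₁₀(2.90×10⁻¹² / 10⁻³) = −85.4 dBm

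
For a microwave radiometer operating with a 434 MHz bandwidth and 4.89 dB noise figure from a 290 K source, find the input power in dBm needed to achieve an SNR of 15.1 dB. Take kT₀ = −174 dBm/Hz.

Sensitivity = −174 + 10 log₁₀(B) + NF + SNR_min
= −174 + 86.37 + 4.89 + 15.1
= −67.64 dBm → −67.6 dBm

−67.6 dBm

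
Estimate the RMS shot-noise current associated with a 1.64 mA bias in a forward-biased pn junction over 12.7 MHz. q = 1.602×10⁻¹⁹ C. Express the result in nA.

I_n = √(2qI·B)
2qI·B = 2 × 1.602×10⁻¹⁹ × 1.64×10⁻³ × 1.27×10⁷ = 6.67×10⁻¹⁵ A²
I_n = √(6.67×10⁻¹⁵) = 8.17×10⁻⁸ A = 81.7 nA

81.7 nA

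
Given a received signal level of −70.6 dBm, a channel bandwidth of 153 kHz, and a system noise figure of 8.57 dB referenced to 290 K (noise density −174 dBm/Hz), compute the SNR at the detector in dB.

43.0 dB

Noise floor: N = −174 + 10 log₁₀(B) + NF
10 log₁₀(1.53×10⁵) = 51.85 dB
N = −174 + 51.85 + 8.57 = −113.58 dBm
SNR = P_sig − N = −70.6 − (−113.58) = 42.98 dB → 43.0 dB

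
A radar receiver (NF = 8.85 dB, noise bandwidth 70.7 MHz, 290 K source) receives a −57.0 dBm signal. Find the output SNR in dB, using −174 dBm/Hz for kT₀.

29.7 dB

Noise floor: N = −174 + 10 log₁₀(B) + NF
10 log₁₀(7.07×10⁷) = 78.49 dB
N = −174 + 78.49 + 8.85 = −86.66 dBm
SNR = P_sig − N = −57.0 − (−86.66) = 29.66 dB → 29.7 dB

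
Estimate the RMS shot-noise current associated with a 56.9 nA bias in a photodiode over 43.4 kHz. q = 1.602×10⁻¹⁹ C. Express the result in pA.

I_n = √(2qI·B)
2qI·B = 2 × 1.602×10⁻¹⁹ × 5.69×10⁻⁸ × 4.34×10⁴ = 7.91×10⁻²² A²
I_n = √(7.91×10⁻²²) = 2.81×10⁻¹¹ A = 28.1 pA

28.1 pA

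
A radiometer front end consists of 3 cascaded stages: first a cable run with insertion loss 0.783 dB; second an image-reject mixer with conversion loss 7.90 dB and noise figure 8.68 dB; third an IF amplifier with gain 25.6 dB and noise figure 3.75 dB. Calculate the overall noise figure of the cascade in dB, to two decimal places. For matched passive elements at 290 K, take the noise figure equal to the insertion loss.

Convert to linear (a loss of L dB is a gain of −L dB): F_i = 10^(NF_i/10), G_i = 10^(G_i,dB/10)
  Stage 1: F_1 = 10^(0.783/10) = 1.198, G_1 = 10^(−0.783/10) = 0.8350
  Stage 2: F_2 = 10^(8.68/10) = 7.379, G_2 = 10^(−7.90/10) = 0.1622
  Stage 3: F_3 = 10^(3.75/10) = 2.371, G_3 = 10^(25.6/10) = 363.1
Friis cascade:
  F = 1.198 + (7.379 − 1)/0.8350 + (2.371 − 1)/0.1354 = 18.96
NF = 10 log₁₀(18.96) = 12.78 dB

12.78 dB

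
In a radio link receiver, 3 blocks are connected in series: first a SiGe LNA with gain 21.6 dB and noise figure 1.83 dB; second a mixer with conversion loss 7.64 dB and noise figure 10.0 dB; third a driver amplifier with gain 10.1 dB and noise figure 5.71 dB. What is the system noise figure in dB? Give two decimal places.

Convert to linear (a loss of L dB is a gain of −L dB): F_i = 10^(NF_i/10), G_i = 10^(G_i,dB/10)
  Stage 1: F_1 = 10^(1.83/10) = 1.524, G_1 = 10^(21.6/10) = 144.5
  Stage 2: F_2 = 10^(10.0/10) = 10.00, G_2 = 10^(−7.64/10) = 0.1722
  Stage 3: F_3 = 10^(5.71/10) = 3.724, G_3 = 10^(10.1/10) = 10.23
Friis cascade:
  F = 1.524 + (10.00 − 1)/144.5 + (3.724 − 1)/24.89 = 1.696
NF = 10 log₁₀(1.696) = 2.29 dB

2.29 dB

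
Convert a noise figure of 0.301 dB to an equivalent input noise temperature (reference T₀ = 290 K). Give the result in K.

F = 10^(0.301/10) = 1.07177
T_e = (F − 1)·T₀ = (1.07177 − 1) × 290 = 20.8 K

20.8 K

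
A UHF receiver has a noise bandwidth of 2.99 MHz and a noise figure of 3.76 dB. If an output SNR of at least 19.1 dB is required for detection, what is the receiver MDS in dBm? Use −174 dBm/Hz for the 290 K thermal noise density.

Sensitivity = −174 + 10 log₁₀(B) + NF + SNR_min
= −174 + 64.76 + 3.76 + 19.1
= −86.38 dBm → −86.4 dBm

−86.4 dBm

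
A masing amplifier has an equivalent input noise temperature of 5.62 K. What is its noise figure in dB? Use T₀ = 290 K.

F = 1 + T_e/T₀ = 1 + 5.62/290 = 1.01938
NF = 10 log₁₀(1.01938) = 0.083 dB

0.083 dB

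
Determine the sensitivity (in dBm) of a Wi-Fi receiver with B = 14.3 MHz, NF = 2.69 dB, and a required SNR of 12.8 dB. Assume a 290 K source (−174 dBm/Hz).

Sensitivity = −174 + 10 log₁₀(B) + NF + SNR_min
= −174 + 71.55 + 2.69 + 12.8
= −86.96 dBm → −87.0 dBm

−87.0 dBm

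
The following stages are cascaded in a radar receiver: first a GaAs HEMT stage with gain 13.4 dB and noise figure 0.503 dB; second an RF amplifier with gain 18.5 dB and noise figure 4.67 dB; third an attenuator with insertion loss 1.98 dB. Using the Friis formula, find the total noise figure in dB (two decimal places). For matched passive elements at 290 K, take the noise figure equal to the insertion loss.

0.83 dB

Convert to linear (a loss of L dB is a gain of −L dB): F_i = 10^(NF_i/10), G_i = 10^(G_i,dB/10)
  Stage 1: F_1 = 10^(0.503/10) = 1.123, G_1 = 10^(13.4/10) = 21.88
  Stage 2: F_2 = 10^(4.67/10) = 2.931, G_2 = 10^(18.5/10) = 70.79
  Stage 3: F_3 = 10^(1.98/10) = 1.578, G_3 = 10^(−1.98/10) = 0.6339
Friis cascade:
  F = 1.123 + (2.931 − 1)/21.88 + (1.578 − 1)/1549 = 1.211
NF = 10 log₁₀(1.211) = 0.83 dB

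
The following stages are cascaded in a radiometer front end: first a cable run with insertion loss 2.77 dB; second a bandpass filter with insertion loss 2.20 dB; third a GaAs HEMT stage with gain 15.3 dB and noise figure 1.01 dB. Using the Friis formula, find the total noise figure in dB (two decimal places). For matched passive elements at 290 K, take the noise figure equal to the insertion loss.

Convert to linear (a loss of L dB is a gain of −L dB): F_i = 10^(NF_i/10), G_i = 10^(G_i,dB/10)
  Stage 1: F_1 = 10^(2.77/10) = 1.892, G_1 = 10^(−2.77/10) = 0.5284
  Stage 2: F_2 = 10^(2.20/10) = 1.660, G_2 = 10^(−2.20/10) = 0.6026
  Stage 3: F_3 = 10^(1.01/10) = 1.262, G_3 = 10^(15.3/10) = 33.88
Friis cascade:
  F = 1.892 + (1.660 − 1)/0.5284 + (1.262 − 1)/0.3184 = 3.963
NF = 10 log₁₀(3.963) = 5.98 dB

5.98 dB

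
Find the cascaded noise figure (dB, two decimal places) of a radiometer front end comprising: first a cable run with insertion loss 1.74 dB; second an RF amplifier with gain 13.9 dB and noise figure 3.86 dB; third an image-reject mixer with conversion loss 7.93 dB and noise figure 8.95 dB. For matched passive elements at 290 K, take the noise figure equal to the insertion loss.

6.07 dB

Convert to linear (a loss of L dB is a gain of −L dB): F_i = 10^(NF_i/10), G_i = 10^(G_i,dB/10)
  Stage 1: F_1 = 10^(1.74/10) = 1.493, G_1 = 10^(−1.74/10) = 0.6699
  Stage 2: F_2 = 10^(3.86/10) = 2.432, G_2 = 10^(13.9/10) = 24.55
  Stage 3: F_3 = 10^(8.95/10) = 7.852, G_3 = 10^(−7.93/10) = 0.1611
Friis cascade:
  F = 1.493 + (2.432 − 1)/0.6699 + (7.852 − 1)/16.44 = 4.047
NF = 10 log₁₀(4.047) = 6.07 dB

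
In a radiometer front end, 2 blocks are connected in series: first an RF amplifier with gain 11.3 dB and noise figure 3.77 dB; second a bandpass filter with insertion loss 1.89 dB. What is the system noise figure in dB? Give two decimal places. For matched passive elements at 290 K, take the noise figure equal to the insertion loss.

Convert to linear (a loss of L dB is a gain of −L dB): F_i = 10^(NF_i/10), G_i = 10^(G_i,dB/10)
  Stage 1: F_1 = 10^(3.77/10) = 2.382, G_1 = 10^(11.3/10) = 13.49
  Stage 2: F_2 = 10^(1.89/10) = 1.545, G_2 = 10^(−1.89/10) = 0.6471
Friis cascade:
  F = 2.382 + (1.545 − 1)/13.49 = 2.423
NF = 10 log₁₀(2.423) = 3.84 dB

3.84 dB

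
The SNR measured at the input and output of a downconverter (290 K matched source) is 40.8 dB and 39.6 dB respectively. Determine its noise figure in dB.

1.2 dB

NF (dB) = SNR_in(dB) − SNR_out(dB) when the source is at T₀
NF = 40.8 − 39.6 = 1.2 dB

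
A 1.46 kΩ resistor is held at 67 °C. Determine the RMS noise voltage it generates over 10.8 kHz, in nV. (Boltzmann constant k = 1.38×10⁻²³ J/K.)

T = 67 °C + 273.15 = 340.15 K
V_n = √(4kTRB)
4kTRB = 4 × 1.38×10⁻²³ × 340.15 × 1.46×10³ × 1.08×10⁴ = 2.96×10⁻¹³ V²
V_n = √(2.96×10⁻¹³) = 5.44×10⁻⁷ V = 544 nV

544 nV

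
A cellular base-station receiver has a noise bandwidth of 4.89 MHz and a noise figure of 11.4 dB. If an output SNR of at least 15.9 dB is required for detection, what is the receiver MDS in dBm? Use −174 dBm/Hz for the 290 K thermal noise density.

Sensitivity = −174 + 10 log₁₀(B) + NF + SNR_min
= −174 + 66.89 + 11.4 + 15.9
= −79.81 dBm → −79.8 dBm

−79.8 dBm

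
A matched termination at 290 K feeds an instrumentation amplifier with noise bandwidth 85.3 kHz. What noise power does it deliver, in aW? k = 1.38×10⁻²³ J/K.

P_n = kTB = 1.38×10⁻²³ × 290 × 8.53×10⁴ = 3.41×10⁻¹⁶ W = 341 aW

341 aW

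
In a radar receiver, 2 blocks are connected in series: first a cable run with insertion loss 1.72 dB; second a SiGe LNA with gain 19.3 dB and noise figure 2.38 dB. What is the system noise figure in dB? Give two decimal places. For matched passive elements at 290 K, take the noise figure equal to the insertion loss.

Convert to linear (a loss of L dB is a gain of −L dB): F_i = 10^(NF_i/10), G_i = 10^(G_i,dB/10)
  Stage 1: F_1 = 10^(1.72/10) = 1.486, G_1 = 10^(−1.72/10) = 0.6730
  Stage 2: F_2 = 10^(2.38/10) = 1.730, G_2 = 10^(19.3/10) = 85.11
Friis cascade:
  F = 1.486 + (1.730 − 1)/0.6730 = 2.570
NF = 10 log₁₀(2.570) = 4.10 dB

4.10 dB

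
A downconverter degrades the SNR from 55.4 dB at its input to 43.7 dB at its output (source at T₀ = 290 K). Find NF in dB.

NF (dB) = SNR_in(dB) − SNR_out(dB) when the source is at T₀
NF = 55.4 − 43.7 = 11.7 dB

11.7 dB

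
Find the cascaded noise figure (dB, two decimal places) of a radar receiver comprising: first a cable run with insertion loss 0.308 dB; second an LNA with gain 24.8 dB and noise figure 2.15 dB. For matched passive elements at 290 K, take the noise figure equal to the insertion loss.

Convert to linear (a loss of L dB is a gain of −L dB): F_i = 10^(NF_i/10), G_i = 10^(G_i,dB/10)
  Stage 1: F_1 = 10^(0.308/10) = 1.073, G_1 = 10^(−0.308/10) = 0.9315
  Stage 2: F_2 = 10^(2.15/10) = 1.641, G_2 = 10^(24.8/10) = 302.0
Friis cascade:
  F = 1.073 + (1.641 − 1)/0.9315 = 1.761
NF = 10 log₁₀(1.761) = 2.46 dB

2.46 dB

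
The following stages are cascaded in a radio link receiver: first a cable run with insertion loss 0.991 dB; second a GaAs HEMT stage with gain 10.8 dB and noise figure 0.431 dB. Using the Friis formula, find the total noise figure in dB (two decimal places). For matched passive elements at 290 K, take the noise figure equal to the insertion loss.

Convert to linear (a loss of L dB is a gain of −L dB): F_i = 10^(NF_i/10), G_i = 10^(G_i,dB/10)
  Stage 1: F_1 = 10^(0.991/10) = 1.256, G_1 = 10^(−0.991/10) = 0.7960
  Stage 2: F_2 = 10^(0.431/10) = 1.104, G_2 = 10^(10.8/10) = 12.02
Friis cascade:
  F = 1.256 + (1.104 − 1)/0.7960 = 1.387
NF = 10 log₁₀(1.387) = 1.42 dB

1.42 dB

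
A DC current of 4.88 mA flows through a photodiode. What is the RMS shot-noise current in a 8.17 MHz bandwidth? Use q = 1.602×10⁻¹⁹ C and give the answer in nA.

113 nA

I_n = √(2qI·B)
2qI·B = 2 × 1.602×10⁻¹⁹ × 4.88×10⁻³ × 8.17×10⁶ = 1.28×10⁻¹⁴ A²
I_n = √(1.28×10⁻¹⁴) = 1.13×10⁻⁷ A = 113 nA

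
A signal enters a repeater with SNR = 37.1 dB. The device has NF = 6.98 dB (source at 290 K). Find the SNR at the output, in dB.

By definition F = SNR_in/SNR_out, so in dB: SNR_out = SNR_in − NF
SNR_out = 37.1 − 6.98 = 30.12 dB

30.12 dB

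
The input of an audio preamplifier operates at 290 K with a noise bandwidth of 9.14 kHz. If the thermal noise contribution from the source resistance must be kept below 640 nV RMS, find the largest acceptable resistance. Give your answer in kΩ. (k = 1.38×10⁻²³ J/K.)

Johnson–Nyquist: V_n = √(4kTRB) ⇒ R = V_n² / (4kTB)
4kTB = 4 × 1.38×10⁻²³ × 290 × 9.14×10³ = 1.46×10⁻¹⁶
R = (6.40×10⁻⁷)² / 1.46×10⁻¹⁶ = 2.80×10³ Ω = 2.80 kΩ

2.80 kΩ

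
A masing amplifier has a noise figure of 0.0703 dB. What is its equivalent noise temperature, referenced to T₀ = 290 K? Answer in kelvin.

F = 10^(0.0703/10) = 1.01632
T_e = (F − 1)·T₀ = (1.01632 − 1) × 290 = 4.73 K

4.73 K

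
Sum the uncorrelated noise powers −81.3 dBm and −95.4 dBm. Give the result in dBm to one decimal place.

−81.1 dBm

Convert to linear, add, convert back:
P₁ = 7.41×10⁻¹² W, P₂ = 2.88×10⁻¹³ W
P_tot = 7.70×10⁻¹² W → 10 log₁₀(P_tot / 10⁻³) = −81.1 dBm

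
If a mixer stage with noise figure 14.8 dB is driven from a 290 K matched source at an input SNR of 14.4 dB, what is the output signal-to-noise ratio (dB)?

By definition F = SNR_in/SNR_out, so in dB: SNR_out = SNR_in − NF
SNR_out = 14.4 − 14.8 = −0.4 dB

−0.4 dB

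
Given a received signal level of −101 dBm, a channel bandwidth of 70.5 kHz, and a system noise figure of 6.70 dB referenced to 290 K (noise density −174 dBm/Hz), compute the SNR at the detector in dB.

Noise floor: N = −174 + 10 log₁₀(B) + NF
10 log₁₀(7.05×10⁴) = 48.48 dB
N = −174 + 48.48 + 6.70 = −118.82 dBm
SNR = P_sig − N = −101 − (−118.82) = 17.82 dB → 17.8 dB

17.8 dB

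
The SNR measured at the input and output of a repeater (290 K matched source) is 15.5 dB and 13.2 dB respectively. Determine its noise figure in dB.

2.3 dB

NF (dB) = SNR_in(dB) − SNR_out(dB) when the source is at T₀
NF = 15.5 − 13.2 = 2.3 dB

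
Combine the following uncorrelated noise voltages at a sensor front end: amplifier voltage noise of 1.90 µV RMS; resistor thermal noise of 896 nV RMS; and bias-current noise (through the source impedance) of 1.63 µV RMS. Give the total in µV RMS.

Uncorrelated sources add in power (mean-square): V_tot = √(ΣV_i²)
V_tot = √[(1.90×10⁻⁶)² + (8.96×10⁻⁷)² + (1.63×10⁻⁶)²] = 2.66×10⁻⁶ V = 2.66 µV

2.66 µV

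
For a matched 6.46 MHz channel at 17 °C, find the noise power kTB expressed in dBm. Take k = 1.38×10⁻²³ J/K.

T = 17 °C + 273.15 = 290.15 K
P_n = kTB = 1.38×10⁻²³ × 290.15 × 6.46×10⁶ = 2.59×10⁻¹⁴ W
In dBm: 10 log₁₀(2.59×10⁻¹⁴ / 10⁻³) = −105.9 dBm

−105.9 dBm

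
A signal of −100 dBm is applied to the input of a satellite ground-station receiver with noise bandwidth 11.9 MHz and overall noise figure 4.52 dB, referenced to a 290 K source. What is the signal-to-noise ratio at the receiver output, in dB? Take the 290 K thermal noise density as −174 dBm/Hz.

−1.3 dB

Noise floor: N = −174 + 10 log₁₀(B) + NF
10 log₁₀(1.19×10⁷) = 70.76 dB
N = −174 + 70.76 + 4.52 = −98.72 dBm
SNR = P_sig − N = −100 − (−98.72) = −1.28 dB → −1.3 dB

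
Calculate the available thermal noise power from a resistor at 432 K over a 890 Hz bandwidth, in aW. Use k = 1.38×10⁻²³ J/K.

5.31 aW

P_n = kTB = 1.38×10⁻²³ × 432 × 8.90×10² = 5.31×10⁻¹⁸ W = 5.31 aW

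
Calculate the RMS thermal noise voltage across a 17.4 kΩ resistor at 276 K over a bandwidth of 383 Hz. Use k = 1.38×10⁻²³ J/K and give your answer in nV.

V_n = √(4kTRB)
4kTRB = 4 × 1.38×10⁻²³ × 276 × 1.74×10⁴ × 3.83×10² = 1.02×10⁻¹³ V²
V_n = √(1.02×10⁻¹³) = 3.19×10⁻⁷ V = 319 nV

319 nV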